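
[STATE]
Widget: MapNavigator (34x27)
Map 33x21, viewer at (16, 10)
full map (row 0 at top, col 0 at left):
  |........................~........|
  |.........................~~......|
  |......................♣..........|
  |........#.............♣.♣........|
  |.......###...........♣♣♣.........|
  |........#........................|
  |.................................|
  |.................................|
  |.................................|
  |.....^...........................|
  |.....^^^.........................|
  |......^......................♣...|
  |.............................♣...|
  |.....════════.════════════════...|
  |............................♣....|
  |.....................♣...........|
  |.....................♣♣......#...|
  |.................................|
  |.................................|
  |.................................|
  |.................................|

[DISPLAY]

                                  
                                  
                                  
 ........................~........
 .........................~~......
 ......................♣..........
 ........#.............♣.♣........
 .......###...........♣♣♣.........
 ........#........................
 .................................
 .................................
 .................................
 .....^...........................
 .....^^^........@................
 ......^......................♣...
 .............................♣...
 .....════════.════════════════...
 ............................♣....
 .....................♣...........
 .....................♣♣......#...
 .................................
 .................................
 .................................
 .................................
                                  
                                  
                                  


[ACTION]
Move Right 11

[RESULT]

                                  
                                  
                                  
..............~........           
...............~~......           
............♣..........           
............♣.♣........           
...........♣♣♣.........           
.......................           
.......................           
.......................           
.......................           
.......................           
.................@.....           
...................♣...           
...................♣...           
═══.════════════════...           
..................♣....           
...........♣...........           
...........♣♣......#...           
.......................           
.......................           
.......................           
.......................           
                                  
                                  
                                  


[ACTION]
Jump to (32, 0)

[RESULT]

                                  
                                  
                                  
                                  
                                  
                                  
                                  
                                  
                                  
                                  
                                  
                                  
                                  
.........~.......@                
..........~~......                
.......♣..........                
.......♣.♣........                
......♣♣♣.........                
..................                
..................                
..................                
..................                
..................                
..................                
..............♣...                
..............♣...                
═══════════════...                


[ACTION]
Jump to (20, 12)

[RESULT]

                                  
.....................~........    
......................~~......    
...................♣..........    
.....#.............♣.♣........    
....###...........♣♣♣.........    
.....#........................    
..............................    
..............................    
..............................    
..^...........................    
..^^^.........................    
...^......................♣...    
.................@........♣...    
..════════.════════════════...    
.........................♣....    
..................♣...........    
..................♣♣......#...    
..............................    
..............................    
..............................    
..............................    
                                  
                                  
                                  
                                  
                                  


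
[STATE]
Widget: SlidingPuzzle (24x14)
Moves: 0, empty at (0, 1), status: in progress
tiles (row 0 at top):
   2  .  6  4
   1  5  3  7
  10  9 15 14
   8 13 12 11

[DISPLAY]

┌────┬────┬────┬────┐   
│  2 │    │  6 │  4 │   
├────┼────┼────┼────┤   
│  1 │  5 │  3 │  7 │   
├────┼────┼────┼────┤   
│ 10 │  9 │ 15 │ 14 │   
├────┼────┼────┼────┤   
│  8 │ 13 │ 12 │ 11 │   
└────┴────┴────┴────┘   
Moves: 0                
                        
                        
                        
                        


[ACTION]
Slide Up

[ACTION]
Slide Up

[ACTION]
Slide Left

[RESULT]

┌────┬────┬────┬────┐   
│  2 │  5 │  6 │  4 │   
├────┼────┼────┼────┤   
│  1 │  9 │  3 │  7 │   
├────┼────┼────┼────┤   
│ 10 │ 15 │    │ 14 │   
├────┼────┼────┼────┤   
│  8 │ 13 │ 12 │ 11 │   
└────┴────┴────┴────┘   
Moves: 3                
                        
                        
                        
                        


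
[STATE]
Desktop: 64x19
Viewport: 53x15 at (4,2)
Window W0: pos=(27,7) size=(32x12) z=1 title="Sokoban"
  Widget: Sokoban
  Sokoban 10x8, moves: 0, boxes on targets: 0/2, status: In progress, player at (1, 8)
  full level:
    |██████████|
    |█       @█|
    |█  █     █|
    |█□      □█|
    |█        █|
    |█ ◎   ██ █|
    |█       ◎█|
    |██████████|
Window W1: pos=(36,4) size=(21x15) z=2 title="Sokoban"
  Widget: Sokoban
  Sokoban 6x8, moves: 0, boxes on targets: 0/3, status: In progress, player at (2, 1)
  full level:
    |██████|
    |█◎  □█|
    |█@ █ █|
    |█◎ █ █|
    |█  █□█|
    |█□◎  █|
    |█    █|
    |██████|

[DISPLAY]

                                                     
                                                     
                                ┏━━━━━━━━━━━━━━━━━━━┓
                                ┃ Sokoban           ┃
                                ┠───────────────────┨
                       ┏━━━━━━━━┃██████             ┃
                       ┃ Sokoban┃█◎  □█             ┃
                       ┠────────┃█@ █ █             ┃
                       ┃████████┃█◎ █ █             ┃
                       ┃█       ┃█  █□█             ┃
                       ┃█  █    ┃█□◎  █             ┃
                       ┃█□      ┃█    █             ┃
                       ┃█       ┃██████             ┃
                       ┃█ ◎   ██┃Moves: 0  0/3      ┃
                       ┃█       ┃                   ┃


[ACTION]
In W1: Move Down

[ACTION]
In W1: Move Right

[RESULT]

                                                     
                                                     
                                ┏━━━━━━━━━━━━━━━━━━━┓
                                ┃ Sokoban           ┃
                                ┠───────────────────┨
                       ┏━━━━━━━━┃██████             ┃
                       ┃ Sokoban┃█◎  □█             ┃
                       ┠────────┃█  █ █             ┃
                       ┃████████┃█◎@█ █             ┃
                       ┃█       ┃█  █□█             ┃
                       ┃█  █    ┃█□◎  █             ┃
                       ┃█□      ┃█    █             ┃
                       ┃█       ┃██████             ┃
                       ┃█ ◎   ██┃Moves: 2  0/3      ┃
                       ┃█       ┃                   ┃


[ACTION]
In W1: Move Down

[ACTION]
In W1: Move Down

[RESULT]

                                                     
                                                     
                                ┏━━━━━━━━━━━━━━━━━━━┓
                                ┃ Sokoban           ┃
                                ┠───────────────────┨
                       ┏━━━━━━━━┃██████             ┃
                       ┃ Sokoban┃█◎  □█             ┃
                       ┠────────┃█  █ █             ┃
                       ┃████████┃█◎ █ █             ┃
                       ┃█       ┃█  █□█             ┃
                       ┃█  █    ┃█□+  █             ┃
                       ┃█□      ┃█    █             ┃
                       ┃█       ┃██████             ┃
                       ┃█ ◎   ██┃Moves: 4  0/3      ┃
                       ┃█       ┃                   ┃


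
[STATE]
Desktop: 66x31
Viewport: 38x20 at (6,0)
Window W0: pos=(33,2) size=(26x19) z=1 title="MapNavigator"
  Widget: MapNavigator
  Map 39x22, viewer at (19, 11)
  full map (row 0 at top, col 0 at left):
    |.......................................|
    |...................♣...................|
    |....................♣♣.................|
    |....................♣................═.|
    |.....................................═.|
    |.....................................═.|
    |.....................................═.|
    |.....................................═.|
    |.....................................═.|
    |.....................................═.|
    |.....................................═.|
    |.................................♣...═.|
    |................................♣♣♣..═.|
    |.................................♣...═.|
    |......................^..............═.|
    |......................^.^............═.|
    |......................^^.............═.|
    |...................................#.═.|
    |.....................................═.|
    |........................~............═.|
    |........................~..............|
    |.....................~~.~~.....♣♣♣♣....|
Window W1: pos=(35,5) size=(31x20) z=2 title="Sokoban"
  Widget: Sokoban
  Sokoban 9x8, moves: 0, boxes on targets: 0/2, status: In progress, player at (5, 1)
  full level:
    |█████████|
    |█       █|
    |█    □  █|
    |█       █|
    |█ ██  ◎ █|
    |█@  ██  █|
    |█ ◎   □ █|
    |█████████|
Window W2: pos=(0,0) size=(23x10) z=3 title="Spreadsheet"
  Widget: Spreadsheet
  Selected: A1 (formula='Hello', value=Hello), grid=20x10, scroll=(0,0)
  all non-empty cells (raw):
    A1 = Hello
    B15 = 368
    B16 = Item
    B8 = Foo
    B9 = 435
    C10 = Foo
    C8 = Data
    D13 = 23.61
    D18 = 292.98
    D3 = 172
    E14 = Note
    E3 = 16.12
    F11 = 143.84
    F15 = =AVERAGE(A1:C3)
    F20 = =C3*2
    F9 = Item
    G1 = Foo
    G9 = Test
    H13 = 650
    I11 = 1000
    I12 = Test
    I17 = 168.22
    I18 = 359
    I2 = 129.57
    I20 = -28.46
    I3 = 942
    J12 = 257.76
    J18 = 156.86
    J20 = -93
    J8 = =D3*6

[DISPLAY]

━━━━━━━━━━━━━━━━┓                     
adsheet         ┃                     
────────────────┨          ┏━━━━━━━━━━
ello            ┃          ┃ MapNaviga
  A       B     ┃          ┠──────────
----------------┃          ┃.┏━━━━━━━━
Hello]        0 ┃          ┃.┃ Sokoban
      0       0 ┃          ┃.┠────────
      0       0 ┃          ┃.┃████████
━━━━━━━━━━━━━━━━┛          ┃.┃█       
                           ┃.┃█    □  
                           ┃.┃█       
                           ┃.┃█ ██  ◎ 
                           ┃.┃█@  ██  
                           ┃.┃█ ◎   □ 
                           ┃.┃████████
                           ┃.┃Moves: 0
                           ┃.┃        
                           ┃.┃        
                           ┃.┃        


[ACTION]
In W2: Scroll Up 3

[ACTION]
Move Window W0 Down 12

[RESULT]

━━━━━━━━━━━━━━━━┓                     
adsheet         ┃                     
────────────────┨                     
ello            ┃                     
  A       B     ┃                     
----------------┃            ┏━━━━━━━━
Hello]        0 ┃            ┃ Sokoban
      0       0 ┃            ┠────────
      0       0 ┃            ┃████████
━━━━━━━━━━━━━━━━┛            ┃█       
                             ┃█    □  
                             ┃█       
                           ┏━┃█ ██  ◎ 
                           ┃ ┃█@  ██  
                           ┠─┃█ ◎   □ 
                           ┃.┃████████
                           ┃.┃Moves: 0
                           ┃.┃        
                           ┃.┃        
                           ┃.┃        


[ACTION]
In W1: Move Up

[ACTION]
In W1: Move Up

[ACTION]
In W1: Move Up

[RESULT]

━━━━━━━━━━━━━━━━┓                     
adsheet         ┃                     
────────────────┨                     
ello            ┃                     
  A       B     ┃                     
----------------┃            ┏━━━━━━━━
Hello]        0 ┃            ┃ Sokoban
      0       0 ┃            ┠────────
      0       0 ┃            ┃████████
━━━━━━━━━━━━━━━━┛            ┃█       
                             ┃█@   □  
                             ┃█       
                           ┏━┃█ ██  ◎ 
                           ┃ ┃█   ██  
                           ┠─┃█ ◎   □ 
                           ┃.┃████████
                           ┃.┃Moves: 3
                           ┃.┃        
                           ┃.┃        
                           ┃.┃        


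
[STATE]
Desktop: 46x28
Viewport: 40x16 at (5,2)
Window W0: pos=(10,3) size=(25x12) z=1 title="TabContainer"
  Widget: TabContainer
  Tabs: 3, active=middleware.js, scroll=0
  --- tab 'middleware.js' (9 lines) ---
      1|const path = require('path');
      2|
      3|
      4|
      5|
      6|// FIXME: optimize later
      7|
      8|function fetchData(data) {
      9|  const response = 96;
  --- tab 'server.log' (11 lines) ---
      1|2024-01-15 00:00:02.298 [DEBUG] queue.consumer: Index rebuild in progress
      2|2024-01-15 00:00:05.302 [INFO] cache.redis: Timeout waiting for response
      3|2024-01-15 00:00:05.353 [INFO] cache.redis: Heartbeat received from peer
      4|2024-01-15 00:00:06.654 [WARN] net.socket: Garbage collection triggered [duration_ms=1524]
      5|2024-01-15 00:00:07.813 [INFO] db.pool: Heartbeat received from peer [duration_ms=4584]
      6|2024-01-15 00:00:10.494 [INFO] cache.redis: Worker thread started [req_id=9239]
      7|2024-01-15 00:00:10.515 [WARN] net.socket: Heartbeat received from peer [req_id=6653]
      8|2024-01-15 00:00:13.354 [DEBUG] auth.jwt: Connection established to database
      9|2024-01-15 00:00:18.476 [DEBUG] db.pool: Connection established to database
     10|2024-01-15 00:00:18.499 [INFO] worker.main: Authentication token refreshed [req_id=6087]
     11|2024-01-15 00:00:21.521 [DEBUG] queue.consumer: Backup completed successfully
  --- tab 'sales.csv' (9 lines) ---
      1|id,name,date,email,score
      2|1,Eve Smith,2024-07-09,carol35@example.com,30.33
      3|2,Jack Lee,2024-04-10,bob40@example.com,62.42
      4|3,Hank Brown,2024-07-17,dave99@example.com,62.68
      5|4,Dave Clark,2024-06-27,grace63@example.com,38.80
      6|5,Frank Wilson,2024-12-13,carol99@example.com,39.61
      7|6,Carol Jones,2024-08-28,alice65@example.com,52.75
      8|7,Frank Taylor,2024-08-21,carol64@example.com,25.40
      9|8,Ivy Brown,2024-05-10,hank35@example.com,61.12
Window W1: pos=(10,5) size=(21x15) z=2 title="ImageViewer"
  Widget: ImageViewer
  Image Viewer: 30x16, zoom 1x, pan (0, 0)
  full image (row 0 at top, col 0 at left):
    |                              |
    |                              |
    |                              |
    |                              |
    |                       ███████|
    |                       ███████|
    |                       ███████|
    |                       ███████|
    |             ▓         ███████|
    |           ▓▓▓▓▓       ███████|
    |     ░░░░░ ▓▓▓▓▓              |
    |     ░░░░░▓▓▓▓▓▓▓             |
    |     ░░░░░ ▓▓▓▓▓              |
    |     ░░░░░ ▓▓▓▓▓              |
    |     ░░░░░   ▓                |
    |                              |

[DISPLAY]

                                        
     ┏━━━━━━━━━━━━━━━━━━━━━━━┓          
     ┃ TabContainer          ┃          
     ┏━━━━━━━━━━━━━━━━━━━┓───┨          
     ┃ ImageViewer       ┃ver┃          
     ┠───────────────────┨───┃          
     ┃                   ┃('p┃          
     ┃                   ┃   ┃          
     ┃                   ┃   ┃          
     ┃                   ┃   ┃          
     ┃                   ┃   ┃          
     ┃                   ┃ate┃          
     ┃                   ┃━━━┛          
     ┃                   ┃              
     ┃             ▓     ┃              
     ┃           ▓▓▓▓▓   ┃              


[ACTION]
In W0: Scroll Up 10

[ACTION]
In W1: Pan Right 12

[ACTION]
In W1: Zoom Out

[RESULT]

                                        
     ┏━━━━━━━━━━━━━━━━━━━━━━━┓          
     ┃ TabContainer          ┃          
     ┏━━━━━━━━━━━━━━━━━━━┓───┨          
     ┃ ImageViewer       ┃ver┃          
     ┠───────────────────┨───┃          
     ┃                   ┃('p┃          
     ┃                   ┃   ┃          
     ┃                   ┃   ┃          
     ┃                   ┃   ┃          
     ┃           ███████ ┃   ┃          
     ┃           ███████ ┃ate┃          
     ┃           ███████ ┃━━━┛          
     ┃           ███████ ┃              
     ┃ ▓         ███████ ┃              
     ┃▓▓▓▓       ███████ ┃              


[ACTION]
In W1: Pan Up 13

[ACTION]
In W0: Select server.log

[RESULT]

                                        
     ┏━━━━━━━━━━━━━━━━━━━━━━━┓          
     ┃ TabContainer          ┃          
     ┏━━━━━━━━━━━━━━━━━━━┓───┨          
     ┃ ImageViewer       ┃ver┃          
     ┠───────────────────┨───┃          
     ┃                   ┃298┃          
     ┃                   ┃302┃          
     ┃                   ┃353┃          
     ┃                   ┃654┃          
     ┃           ███████ ┃813┃          
     ┃           ███████ ┃494┃          
     ┃           ███████ ┃━━━┛          
     ┃           ███████ ┃              
     ┃ ▓         ███████ ┃              
     ┃▓▓▓▓       ███████ ┃              


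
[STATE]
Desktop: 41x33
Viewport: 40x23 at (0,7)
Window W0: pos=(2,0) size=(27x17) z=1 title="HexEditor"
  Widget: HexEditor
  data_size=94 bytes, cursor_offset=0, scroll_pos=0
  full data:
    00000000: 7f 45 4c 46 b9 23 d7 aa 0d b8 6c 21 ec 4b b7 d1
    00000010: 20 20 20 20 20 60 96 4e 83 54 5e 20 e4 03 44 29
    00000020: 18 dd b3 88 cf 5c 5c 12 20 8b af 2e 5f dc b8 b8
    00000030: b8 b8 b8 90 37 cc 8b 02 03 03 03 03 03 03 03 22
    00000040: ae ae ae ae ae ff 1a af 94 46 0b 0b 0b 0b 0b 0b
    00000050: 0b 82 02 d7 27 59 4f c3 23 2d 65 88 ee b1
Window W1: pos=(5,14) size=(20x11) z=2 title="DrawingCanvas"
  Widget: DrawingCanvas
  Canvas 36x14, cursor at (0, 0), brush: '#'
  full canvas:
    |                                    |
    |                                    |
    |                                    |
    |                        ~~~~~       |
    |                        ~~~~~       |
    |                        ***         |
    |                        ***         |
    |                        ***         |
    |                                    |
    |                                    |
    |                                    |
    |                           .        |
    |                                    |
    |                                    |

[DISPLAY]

  ┃00000040  ae ae ae ae ae ┃           
  ┃00000050  0b 82 02 d7 27 ┃           
  ┃                         ┃           
  ┃                         ┃           
  ┃                         ┃           
  ┃                         ┃           
  ┃                         ┃           
  ┃  ┏━━━━━━━━━━━━━━━━━━┓   ┃           
  ┃  ┃ DrawingCanvas    ┃   ┃           
  ┗━━┠──────────────────┨━━━┛           
     ┃+                 ┃               
     ┃                  ┃               
     ┃                  ┃               
     ┃                  ┃               
     ┃                  ┃               
     ┃                  ┃               
     ┃                  ┃               
     ┗━━━━━━━━━━━━━━━━━━┛               
                                        
                                        
                                        
                                        
                                        


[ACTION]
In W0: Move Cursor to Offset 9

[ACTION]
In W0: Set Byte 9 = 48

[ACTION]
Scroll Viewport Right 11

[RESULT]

 ┃00000040  ae ae ae ae ae ┃            
 ┃00000050  0b 82 02 d7 27 ┃            
 ┃                         ┃            
 ┃                         ┃            
 ┃                         ┃            
 ┃                         ┃            
 ┃                         ┃            
 ┃  ┏━━━━━━━━━━━━━━━━━━┓   ┃            
 ┃  ┃ DrawingCanvas    ┃   ┃            
 ┗━━┠──────────────────┨━━━┛            
    ┃+                 ┃                
    ┃                  ┃                
    ┃                  ┃                
    ┃                  ┃                
    ┃                  ┃                
    ┃                  ┃                
    ┃                  ┃                
    ┗━━━━━━━━━━━━━━━━━━┛                
                                        
                                        
                                        
                                        
                                        


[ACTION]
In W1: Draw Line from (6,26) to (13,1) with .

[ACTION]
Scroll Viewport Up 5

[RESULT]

 ┠─────────────────────────┨            
 ┃00000000  7f 45 4c 46 b9 ┃            
 ┃00000010  20 20 20 20 20 ┃            
 ┃00000020  18 dd b3 88 cf ┃            
 ┃00000030  b8 b8 b8 90 37 ┃            
 ┃00000040  ae ae ae ae ae ┃            
 ┃00000050  0b 82 02 d7 27 ┃            
 ┃                         ┃            
 ┃                         ┃            
 ┃                         ┃            
 ┃                         ┃            
 ┃                         ┃            
 ┃  ┏━━━━━━━━━━━━━━━━━━┓   ┃            
 ┃  ┃ DrawingCanvas    ┃   ┃            
 ┗━━┠──────────────────┨━━━┛            
    ┃+                 ┃                
    ┃                  ┃                
    ┃                  ┃                
    ┃                  ┃                
    ┃                  ┃                
    ┃                  ┃                
    ┃                  ┃                
    ┗━━━━━━━━━━━━━━━━━━┛                


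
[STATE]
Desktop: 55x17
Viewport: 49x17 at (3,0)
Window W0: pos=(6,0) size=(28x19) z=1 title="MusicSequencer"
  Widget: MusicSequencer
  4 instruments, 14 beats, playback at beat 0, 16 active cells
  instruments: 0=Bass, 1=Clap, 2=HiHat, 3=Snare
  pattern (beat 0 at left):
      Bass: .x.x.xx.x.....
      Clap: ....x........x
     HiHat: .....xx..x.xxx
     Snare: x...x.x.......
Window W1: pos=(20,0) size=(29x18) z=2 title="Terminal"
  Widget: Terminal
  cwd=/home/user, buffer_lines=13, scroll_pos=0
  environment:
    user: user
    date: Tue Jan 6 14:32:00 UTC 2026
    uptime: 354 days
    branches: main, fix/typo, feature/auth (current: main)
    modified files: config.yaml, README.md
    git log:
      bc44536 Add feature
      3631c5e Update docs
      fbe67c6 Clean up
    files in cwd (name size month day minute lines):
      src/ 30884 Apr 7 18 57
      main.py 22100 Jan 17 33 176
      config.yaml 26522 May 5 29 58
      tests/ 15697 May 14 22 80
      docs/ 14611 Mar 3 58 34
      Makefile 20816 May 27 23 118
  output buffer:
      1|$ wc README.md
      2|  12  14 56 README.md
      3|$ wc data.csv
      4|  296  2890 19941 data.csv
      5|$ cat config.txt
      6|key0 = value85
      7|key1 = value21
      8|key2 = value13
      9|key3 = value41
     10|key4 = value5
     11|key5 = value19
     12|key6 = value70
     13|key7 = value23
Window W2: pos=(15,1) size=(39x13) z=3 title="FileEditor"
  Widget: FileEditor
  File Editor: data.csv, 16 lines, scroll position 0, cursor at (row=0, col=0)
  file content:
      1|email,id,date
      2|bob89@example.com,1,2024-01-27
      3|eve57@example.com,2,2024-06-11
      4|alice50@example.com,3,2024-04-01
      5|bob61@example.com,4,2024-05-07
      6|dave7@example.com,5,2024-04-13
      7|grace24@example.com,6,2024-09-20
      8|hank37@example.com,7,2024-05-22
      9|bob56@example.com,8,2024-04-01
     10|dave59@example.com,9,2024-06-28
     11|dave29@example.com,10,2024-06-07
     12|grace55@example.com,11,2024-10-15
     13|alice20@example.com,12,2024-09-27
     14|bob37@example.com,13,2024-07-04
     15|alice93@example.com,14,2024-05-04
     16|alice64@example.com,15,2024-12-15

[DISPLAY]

   ┏━━━━━━━━━━━━━┏━━━━━━━━━━━━━━━━━━━━━━━━━━━┓   
   ┃ MusicSe┏━━━━━━━━━━━━━━━━━━━━━━━━━━━━━━━━━━━━
   ┠────────┃ FileEditor                         
   ┃      ▼1┠────────────────────────────────────
   ┃  Bass·█┃█mail,id,date                       
   ┃  Clap··┃bob89@example.com,1,2024-01-27      
   ┃ HiHat··┃eve57@example.com,2,2024-06-11      
   ┃ Snare█·┃alice50@example.com,3,2024-04-01    
   ┃        ┃bob61@example.com,4,2024-05-07      
   ┃        ┃dave7@example.com,5,2024-04-13      
   ┃        ┃grace24@example.com,6,2024-09-20    
   ┃        ┃hank37@example.com,7,2024-05-22     
   ┃        ┃bob56@example.com,8,2024-04-01      
   ┃        ┗━━━━━━━━━━━━━━━━━━━━━━━━━━━━━━━━━━━━
   ┃             ┃key6 = value70             ┃   
   ┃             ┃key7 = value23             ┃   
   ┃             ┃$ █                        ┃   


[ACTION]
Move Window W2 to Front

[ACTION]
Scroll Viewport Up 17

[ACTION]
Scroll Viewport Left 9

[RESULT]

      ┏━━━━━━━━━━━━━┏━━━━━━━━━━━━━━━━━━━━━━━━━━━┓
      ┃ MusicSe┏━━━━━━━━━━━━━━━━━━━━━━━━━━━━━━━━━
      ┠────────┃ FileEditor                      
      ┃      ▼1┠─────────────────────────────────
      ┃  Bass·█┃█mail,id,date                    
      ┃  Clap··┃bob89@example.com,1,2024-01-27   
      ┃ HiHat··┃eve57@example.com,2,2024-06-11   
      ┃ Snare█·┃alice50@example.com,3,2024-04-01 
      ┃        ┃bob61@example.com,4,2024-05-07   
      ┃        ┃dave7@example.com,5,2024-04-13   
      ┃        ┃grace24@example.com,6,2024-09-20 
      ┃        ┃hank37@example.com,7,2024-05-22  
      ┃        ┃bob56@example.com,8,2024-04-01   
      ┃        ┗━━━━━━━━━━━━━━━━━━━━━━━━━━━━━━━━━
      ┃             ┃key6 = value70             ┃
      ┃             ┃key7 = value23             ┃
      ┃             ┃$ █                        ┃


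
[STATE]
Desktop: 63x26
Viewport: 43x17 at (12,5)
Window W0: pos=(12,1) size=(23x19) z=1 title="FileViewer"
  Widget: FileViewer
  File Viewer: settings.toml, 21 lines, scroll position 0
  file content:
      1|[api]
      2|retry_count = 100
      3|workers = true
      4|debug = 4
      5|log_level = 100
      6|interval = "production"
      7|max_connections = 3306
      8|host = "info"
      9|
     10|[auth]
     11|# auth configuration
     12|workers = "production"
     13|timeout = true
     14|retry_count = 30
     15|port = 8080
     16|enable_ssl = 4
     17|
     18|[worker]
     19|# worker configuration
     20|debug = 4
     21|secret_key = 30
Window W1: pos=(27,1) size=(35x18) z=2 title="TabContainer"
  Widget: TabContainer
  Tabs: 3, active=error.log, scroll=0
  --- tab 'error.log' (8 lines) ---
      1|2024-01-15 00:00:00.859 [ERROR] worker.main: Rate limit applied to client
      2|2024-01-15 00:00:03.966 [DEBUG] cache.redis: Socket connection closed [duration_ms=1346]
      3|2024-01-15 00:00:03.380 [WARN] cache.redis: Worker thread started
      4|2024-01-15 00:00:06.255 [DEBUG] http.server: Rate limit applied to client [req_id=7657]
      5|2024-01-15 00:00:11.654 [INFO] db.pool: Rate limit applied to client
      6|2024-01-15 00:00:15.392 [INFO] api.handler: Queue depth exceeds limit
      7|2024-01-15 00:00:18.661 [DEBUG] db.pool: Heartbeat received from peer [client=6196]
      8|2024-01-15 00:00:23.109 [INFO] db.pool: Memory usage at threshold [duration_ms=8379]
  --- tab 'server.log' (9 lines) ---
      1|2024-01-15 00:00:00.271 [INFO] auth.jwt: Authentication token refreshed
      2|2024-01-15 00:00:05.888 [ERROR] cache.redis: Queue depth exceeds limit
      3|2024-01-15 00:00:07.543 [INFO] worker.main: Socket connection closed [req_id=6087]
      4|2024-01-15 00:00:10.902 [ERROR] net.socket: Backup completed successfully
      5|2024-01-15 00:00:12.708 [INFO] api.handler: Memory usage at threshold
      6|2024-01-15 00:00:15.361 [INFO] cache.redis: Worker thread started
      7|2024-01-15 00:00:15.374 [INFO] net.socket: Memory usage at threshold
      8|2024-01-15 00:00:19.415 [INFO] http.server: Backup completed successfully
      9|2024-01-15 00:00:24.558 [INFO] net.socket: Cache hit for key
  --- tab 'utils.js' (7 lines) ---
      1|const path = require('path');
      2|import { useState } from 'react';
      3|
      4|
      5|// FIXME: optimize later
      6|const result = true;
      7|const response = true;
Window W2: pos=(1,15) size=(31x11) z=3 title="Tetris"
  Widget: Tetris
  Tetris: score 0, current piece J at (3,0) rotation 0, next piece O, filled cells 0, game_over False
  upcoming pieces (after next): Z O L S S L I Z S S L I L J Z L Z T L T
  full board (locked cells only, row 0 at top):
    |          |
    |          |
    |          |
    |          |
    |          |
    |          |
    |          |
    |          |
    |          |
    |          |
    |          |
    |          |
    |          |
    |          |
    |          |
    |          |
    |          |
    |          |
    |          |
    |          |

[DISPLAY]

┃retry_count = ┃───────────────────────────
┃workers = true┃2024-01-15 00:00:00.859 [ER
┃debug = 4     ┃2024-01-15 00:00:03.966 [DE
┃log_level = 10┃2024-01-15 00:00:03.380 [WA
┃interval = "pr┃2024-01-15 00:00:06.255 [DE
┃max_connection┃2024-01-15 00:00:11.654 [IN
┃host = "info" ┃2024-01-15 00:00:15.392 [IN
┃              ┃2024-01-15 00:00:18.661 [DE
┃[auth]        ┃2024-01-15 00:00:23.109 [IN
┃# auth configu┃                           
━━━━━━━━━━━━━━━━━━━┓                       
                   ┃                       
───────────────────┨                       
│Next:             ┃━━━━━━━━━━━━━━━━━━━━━━━
│▓▓                ┃━━┛                    
│▓▓                ┃                       
│                  ┃                       


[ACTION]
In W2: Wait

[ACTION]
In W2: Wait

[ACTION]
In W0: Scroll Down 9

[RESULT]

┃host = "info" ┃───────────────────────────
┃              ┃2024-01-15 00:00:00.859 [ER
┃[auth]        ┃2024-01-15 00:00:03.966 [DE
┃# auth configu┃2024-01-15 00:00:03.380 [WA
┃workers = "pro┃2024-01-15 00:00:06.255 [DE
┃timeout = true┃2024-01-15 00:00:11.654 [IN
┃retry_count = ┃2024-01-15 00:00:15.392 [IN
┃port = 8080   ┃2024-01-15 00:00:18.661 [DE
┃enable_ssl = 4┃2024-01-15 00:00:23.109 [IN
┃              ┃                           
━━━━━━━━━━━━━━━━━━━┓                       
                   ┃                       
───────────────────┨                       
│Next:             ┃━━━━━━━━━━━━━━━━━━━━━━━
│▓▓                ┃━━┛                    
│▓▓                ┃                       
│                  ┃                       


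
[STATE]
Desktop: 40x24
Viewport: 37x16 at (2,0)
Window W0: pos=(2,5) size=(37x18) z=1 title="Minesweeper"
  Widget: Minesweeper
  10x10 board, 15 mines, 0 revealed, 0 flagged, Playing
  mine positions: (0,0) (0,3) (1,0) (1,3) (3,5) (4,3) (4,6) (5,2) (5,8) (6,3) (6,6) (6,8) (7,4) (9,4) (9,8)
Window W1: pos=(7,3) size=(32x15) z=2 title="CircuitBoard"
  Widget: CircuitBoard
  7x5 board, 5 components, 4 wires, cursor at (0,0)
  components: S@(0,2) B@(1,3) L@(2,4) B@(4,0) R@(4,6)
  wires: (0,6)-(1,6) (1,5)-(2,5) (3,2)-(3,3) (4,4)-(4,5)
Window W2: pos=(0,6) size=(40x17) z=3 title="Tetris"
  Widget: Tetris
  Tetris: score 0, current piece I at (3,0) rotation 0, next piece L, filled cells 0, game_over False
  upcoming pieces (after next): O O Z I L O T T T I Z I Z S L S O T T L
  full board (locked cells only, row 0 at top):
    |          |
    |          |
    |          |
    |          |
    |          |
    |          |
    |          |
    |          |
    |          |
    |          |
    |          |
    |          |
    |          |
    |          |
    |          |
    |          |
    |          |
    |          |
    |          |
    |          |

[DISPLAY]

                                     
                                     
                                     
     ┏━━━━━━━━━━━━━━━━━━━━━━━━━━━━━━┓
     ┃ CircuitBoard                 ┃
┏━━━━┠──────────────────────────────┨
━━━━━━━━━━━━━━━━━━━━━━━━━━━━━━━━━━━━━
Tetris                               
─────────────────────────────────────
         │Next:                      
         │  ▒                        
         │▒▒▒                        
         │                           
         │                           
         │                           
         │Score:                     


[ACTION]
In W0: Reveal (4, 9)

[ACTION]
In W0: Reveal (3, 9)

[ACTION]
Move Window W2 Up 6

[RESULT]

━━━━━━━━━━━━━━━━━━━━━━━━━━━━━━━━━━━━━
Tetris                               
─────────────────────────────────────
         │Next:                      
         │  ▒                        
         │▒▒▒                        
         │                           
         │                           
         │                           
         │Score:                     
         │0                          
         │                           
         │                           
         │                           
         │                           
         │                           


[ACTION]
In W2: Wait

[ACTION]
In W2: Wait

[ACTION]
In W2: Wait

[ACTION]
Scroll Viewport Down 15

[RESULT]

         │                           
         │Score:                     
         │0                          
         │                           
         │                           
         │                           
         │                           
         │                           
━━━━━━━━━━━━━━━━━━━━━━━━━━━━━━━━━━━━━
┃■■■■┗━━━━━━━━━━━━━━━━━━━━━━━━━━━━━━┛
┃                                   ┃
┃                                   ┃
┃                                   ┃
┃                                   ┃
┗━━━━━━━━━━━━━━━━━━━━━━━━━━━━━━━━━━━┛
                                     
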